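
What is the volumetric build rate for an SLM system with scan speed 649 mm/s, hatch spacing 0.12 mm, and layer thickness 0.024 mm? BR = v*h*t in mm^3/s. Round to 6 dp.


Rate = 649 * 0.12 * 0.024 = 1.86912 mm^3/s


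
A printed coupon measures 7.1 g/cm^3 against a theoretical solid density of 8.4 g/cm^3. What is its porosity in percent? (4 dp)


Porosity = (1-7.1/8.4)*100 = 15.4762 %


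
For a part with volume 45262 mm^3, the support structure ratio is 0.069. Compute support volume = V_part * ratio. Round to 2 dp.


V_support = 45262 * 0.069 = 3123.08 mm^3


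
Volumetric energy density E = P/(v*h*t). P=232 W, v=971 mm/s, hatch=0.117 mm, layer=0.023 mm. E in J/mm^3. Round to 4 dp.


E = 232 / (971*0.117*0.023) = 88.7882 J/mm^3


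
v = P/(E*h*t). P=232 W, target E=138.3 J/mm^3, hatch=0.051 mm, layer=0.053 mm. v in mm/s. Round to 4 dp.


v = 232 / (138.3*0.051*0.053) = 620.6114 mm/s


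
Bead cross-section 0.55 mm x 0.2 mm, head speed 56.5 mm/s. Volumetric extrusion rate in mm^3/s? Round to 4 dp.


Rate = 0.55 * 0.2 * 56.5 = 6.215 mm^3/s


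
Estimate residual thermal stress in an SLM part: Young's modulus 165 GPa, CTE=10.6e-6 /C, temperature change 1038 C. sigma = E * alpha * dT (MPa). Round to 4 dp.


sigma = 165*1000 * 10.6e-6 * 1038 = 1815.462 MPa


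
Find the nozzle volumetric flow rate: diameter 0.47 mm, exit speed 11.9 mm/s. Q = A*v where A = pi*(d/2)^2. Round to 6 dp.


A = pi*(0.47/2)^2 = 0.17349445 mm^2
Q = 0.17349445 * 11.9 = 2.064584 mm^3/s


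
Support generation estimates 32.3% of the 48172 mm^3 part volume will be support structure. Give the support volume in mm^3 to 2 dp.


V_support = 48172 * 0.323 = 15559.56 mm^3


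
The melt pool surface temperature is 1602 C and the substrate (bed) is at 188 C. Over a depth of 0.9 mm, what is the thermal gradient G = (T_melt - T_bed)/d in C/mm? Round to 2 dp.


G = (1602-188)/0.9 = 1571.11 C/mm


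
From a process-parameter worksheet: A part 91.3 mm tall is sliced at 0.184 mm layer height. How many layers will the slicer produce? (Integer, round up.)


Layers = ceil(91.3/0.184) = 497


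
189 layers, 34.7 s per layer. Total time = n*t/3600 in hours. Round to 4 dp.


t = 189 * 34.7 / 3600 = 1.8218 hrs


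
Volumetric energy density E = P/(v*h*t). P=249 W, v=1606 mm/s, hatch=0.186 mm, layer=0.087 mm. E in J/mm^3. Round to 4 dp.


E = 249 / (1606*0.186*0.087) = 9.5812 J/mm^3


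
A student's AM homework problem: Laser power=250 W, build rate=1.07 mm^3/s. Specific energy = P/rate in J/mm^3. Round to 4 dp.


SE = 250 / 1.07 = 233.6449 J/mm^3


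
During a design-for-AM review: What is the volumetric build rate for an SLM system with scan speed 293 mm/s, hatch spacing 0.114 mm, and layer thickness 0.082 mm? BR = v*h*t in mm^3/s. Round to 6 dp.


Rate = 293 * 0.114 * 0.082 = 2.738964 mm^3/s


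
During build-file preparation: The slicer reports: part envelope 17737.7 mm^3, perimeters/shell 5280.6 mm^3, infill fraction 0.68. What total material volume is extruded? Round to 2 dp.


V_infill = (17737.7 - 5280.6) * 0.68 = 8470.83
V_total = 5280.6 + 8470.83 = 13751.43 mm^3


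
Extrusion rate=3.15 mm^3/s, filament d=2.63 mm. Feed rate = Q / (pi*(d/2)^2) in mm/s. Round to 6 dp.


A = pi*(2.63/2)^2 = 5.432521
v = 3.15 / 5.432521 = 0.579841 mm/s


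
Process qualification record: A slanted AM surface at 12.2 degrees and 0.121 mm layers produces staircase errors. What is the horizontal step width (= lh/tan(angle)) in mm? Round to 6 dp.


step = 0.121 / tan(12.2) = 0.559647 mm


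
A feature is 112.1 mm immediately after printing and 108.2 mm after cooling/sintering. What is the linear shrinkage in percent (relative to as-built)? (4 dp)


Shrinkage = ((112.1-108.2)/112.1)*100 = 3.479 %


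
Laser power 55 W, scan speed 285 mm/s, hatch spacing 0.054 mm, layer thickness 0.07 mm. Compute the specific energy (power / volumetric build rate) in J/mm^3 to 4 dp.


Build rate = 285 * 0.054 * 0.07 = 1.0773 mm^3/s
SE = 55 / 1.0773 = 51.0536 J/mm^3


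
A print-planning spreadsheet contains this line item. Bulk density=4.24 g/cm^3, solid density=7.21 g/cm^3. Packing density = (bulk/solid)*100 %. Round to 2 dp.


Packing = (4.24/7.21)*100 = 58.81 %


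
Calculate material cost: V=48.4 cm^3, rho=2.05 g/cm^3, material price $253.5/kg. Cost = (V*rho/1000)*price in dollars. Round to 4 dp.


Mass = 48.4*2.05/1000 = 0.09922 kg
Cost = 0.09922 * 253.5 = 25.1523 $


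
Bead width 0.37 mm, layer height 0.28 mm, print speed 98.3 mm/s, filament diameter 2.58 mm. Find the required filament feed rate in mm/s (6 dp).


Q = 0.37 * 0.28 * 98.3 = 10.18388 mm^3/s
A_fil = pi*(2.58/2)^2 = 5.22792433 mm^2
v_feed = 10.18388 / 5.22792433 = 1.947978 mm/s


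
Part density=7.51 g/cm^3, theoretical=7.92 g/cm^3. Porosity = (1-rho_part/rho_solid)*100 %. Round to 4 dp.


Porosity = (1-7.51/7.92)*100 = 5.1768 %


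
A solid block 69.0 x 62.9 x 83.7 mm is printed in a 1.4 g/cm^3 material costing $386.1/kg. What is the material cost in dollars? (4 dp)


V = 69.0 * 62.9 * 83.7 = 363266.37 mm^3 = 363.26637 cm^3
Mass = 363.26637 * 1.4 / 1000 = 0.50857292 kg
Cost = 0.50857292 * 386.1 = 196.36 $


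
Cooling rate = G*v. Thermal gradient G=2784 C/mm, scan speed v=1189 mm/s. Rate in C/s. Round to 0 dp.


CR = 2784 * 1189 = 3310176 C/s


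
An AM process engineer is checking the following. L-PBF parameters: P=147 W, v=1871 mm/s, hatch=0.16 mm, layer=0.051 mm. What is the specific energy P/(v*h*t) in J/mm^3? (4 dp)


Build rate = 1871 * 0.16 * 0.051 = 15.26736 mm^3/s
SE = 147 / 15.26736 = 9.6284 J/mm^3


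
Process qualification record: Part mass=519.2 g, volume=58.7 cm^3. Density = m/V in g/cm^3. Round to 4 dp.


rho = 519.2 / 58.7 = 8.845 g/cm^3


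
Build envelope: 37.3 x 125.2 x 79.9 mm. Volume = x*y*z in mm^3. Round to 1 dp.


V = 37.3 * 125.2 * 79.9 = 373129.8 mm^3


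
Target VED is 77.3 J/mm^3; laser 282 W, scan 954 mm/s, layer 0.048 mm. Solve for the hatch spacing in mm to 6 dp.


h = 282 / (77.3*954*0.048) = 0.079667 mm


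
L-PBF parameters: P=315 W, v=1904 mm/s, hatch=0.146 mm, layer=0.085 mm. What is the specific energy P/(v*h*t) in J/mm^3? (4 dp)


Build rate = 1904 * 0.146 * 0.085 = 23.62864 mm^3/s
SE = 315 / 23.62864 = 13.3313 J/mm^3


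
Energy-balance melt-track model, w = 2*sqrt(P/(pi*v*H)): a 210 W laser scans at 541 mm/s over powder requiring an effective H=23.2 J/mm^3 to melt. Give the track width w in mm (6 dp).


w = 2*sqrt(210/(pi*541*23.2)) = 0.145956 mm


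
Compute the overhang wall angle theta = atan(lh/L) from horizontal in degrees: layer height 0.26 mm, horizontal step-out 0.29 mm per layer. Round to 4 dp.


angle = atan(0.26/0.29) = 41.8779 degrees


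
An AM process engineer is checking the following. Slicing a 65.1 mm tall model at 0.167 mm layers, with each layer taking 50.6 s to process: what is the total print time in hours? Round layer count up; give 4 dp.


Layers = ceil(65.1/0.167) = 390
t = 390 * 50.6 / 3600 = 5.4817 hrs


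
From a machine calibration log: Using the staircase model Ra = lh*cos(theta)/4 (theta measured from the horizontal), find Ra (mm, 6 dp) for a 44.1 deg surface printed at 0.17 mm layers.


Ra = 0.17 * cos(44.1) / 4 = 0.03052 mm


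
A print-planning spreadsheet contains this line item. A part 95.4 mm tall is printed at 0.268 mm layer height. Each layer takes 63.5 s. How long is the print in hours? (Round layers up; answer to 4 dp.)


Layers = ceil(95.4/0.268) = 356
t = 356 * 63.5 / 3600 = 6.2794 hrs


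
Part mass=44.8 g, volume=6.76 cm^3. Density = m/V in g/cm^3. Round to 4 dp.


rho = 44.8 / 6.76 = 6.6272 g/cm^3


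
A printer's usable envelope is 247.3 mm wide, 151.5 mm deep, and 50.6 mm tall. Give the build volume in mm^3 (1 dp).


V = 247.3 * 151.5 * 50.6 = 1895777.1 mm^3


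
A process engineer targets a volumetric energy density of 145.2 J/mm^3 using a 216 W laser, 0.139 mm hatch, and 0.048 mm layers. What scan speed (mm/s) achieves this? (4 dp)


v = 216 / (145.2*0.139*0.048) = 222.9621 mm/s


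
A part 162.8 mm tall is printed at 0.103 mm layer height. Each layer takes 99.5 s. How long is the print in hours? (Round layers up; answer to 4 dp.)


Layers = ceil(162.8/0.103) = 1581
t = 1581 * 99.5 / 3600 = 43.6971 hrs


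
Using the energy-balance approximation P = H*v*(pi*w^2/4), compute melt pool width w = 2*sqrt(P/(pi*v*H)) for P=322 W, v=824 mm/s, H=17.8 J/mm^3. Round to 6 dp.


w = 2*sqrt(322/(pi*824*17.8)) = 0.16719 mm


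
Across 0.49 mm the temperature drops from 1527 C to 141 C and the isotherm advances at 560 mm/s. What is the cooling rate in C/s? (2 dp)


G = (1527-141)/0.49 = 2828.57142857 C/mm
CR = 2828.57142857 * 560 = 1584000.0 C/s


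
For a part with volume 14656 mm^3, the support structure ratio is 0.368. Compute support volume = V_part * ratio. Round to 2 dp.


V_support = 14656 * 0.368 = 5393.41 mm^3


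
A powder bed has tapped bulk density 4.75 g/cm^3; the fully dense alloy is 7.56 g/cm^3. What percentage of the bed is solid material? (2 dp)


Packing = (4.75/7.56)*100 = 62.83 %


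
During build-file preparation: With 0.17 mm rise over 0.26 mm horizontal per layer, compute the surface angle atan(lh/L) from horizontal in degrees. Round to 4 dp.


angle = atan(0.17/0.26) = 33.1785 degrees


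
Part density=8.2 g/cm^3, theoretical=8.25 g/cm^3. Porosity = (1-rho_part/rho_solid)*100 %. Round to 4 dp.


Porosity = (1-8.2/8.25)*100 = 0.6061 %


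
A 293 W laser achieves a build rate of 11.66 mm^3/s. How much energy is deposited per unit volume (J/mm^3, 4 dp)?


SE = 293 / 11.66 = 25.1286 J/mm^3


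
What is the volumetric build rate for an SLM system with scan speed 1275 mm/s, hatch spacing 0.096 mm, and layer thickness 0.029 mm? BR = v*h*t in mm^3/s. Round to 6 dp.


Rate = 1275 * 0.096 * 0.029 = 3.5496 mm^3/s


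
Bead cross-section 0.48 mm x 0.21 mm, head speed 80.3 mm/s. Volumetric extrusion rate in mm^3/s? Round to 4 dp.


Rate = 0.48 * 0.21 * 80.3 = 8.0942 mm^3/s


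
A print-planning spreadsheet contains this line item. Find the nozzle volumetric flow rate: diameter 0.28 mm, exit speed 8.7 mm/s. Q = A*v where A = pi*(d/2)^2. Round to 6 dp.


A = pi*(0.28/2)^2 = 0.06157522 mm^2
Q = 0.06157522 * 8.7 = 0.535704 mm^3/s


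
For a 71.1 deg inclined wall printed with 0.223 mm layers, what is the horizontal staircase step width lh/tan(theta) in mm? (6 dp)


step = 0.223 / tan(71.1) = 0.07635 mm


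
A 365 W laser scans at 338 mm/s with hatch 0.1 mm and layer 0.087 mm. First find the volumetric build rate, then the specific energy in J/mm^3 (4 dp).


Build rate = 338 * 0.1 * 0.087 = 2.9406 mm^3/s
SE = 365 / 2.9406 = 124.1243 J/mm^3


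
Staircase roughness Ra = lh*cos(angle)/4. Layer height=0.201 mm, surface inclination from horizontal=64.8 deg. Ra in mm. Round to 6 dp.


Ra = 0.201 * cos(64.8) / 4 = 0.021395 mm


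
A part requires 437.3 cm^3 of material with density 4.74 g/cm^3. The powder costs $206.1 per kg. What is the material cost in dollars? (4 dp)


Mass = 437.3*4.74/1000 = 2.072802 kg
Cost = 2.072802 * 206.1 = 427.2045 $


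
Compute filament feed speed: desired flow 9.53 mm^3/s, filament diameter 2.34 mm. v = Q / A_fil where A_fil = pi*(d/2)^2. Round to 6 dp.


A = pi*(2.34/2)^2 = 4.300526
v = 9.53 / 4.300526 = 2.216008 mm/s


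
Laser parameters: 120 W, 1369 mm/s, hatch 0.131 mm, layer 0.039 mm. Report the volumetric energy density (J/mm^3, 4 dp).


E = 120 / (1369*0.131*0.039) = 17.157 J/mm^3


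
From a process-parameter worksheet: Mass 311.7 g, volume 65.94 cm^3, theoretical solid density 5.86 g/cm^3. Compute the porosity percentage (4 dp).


rho_part = 311.7 / 65.94 = 4.72702457 g/cm^3
Porosity = (1 - 4.72702457/5.86)*100 = 19.3341 %


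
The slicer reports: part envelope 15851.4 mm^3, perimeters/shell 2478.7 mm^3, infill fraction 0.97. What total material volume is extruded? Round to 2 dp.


V_infill = (15851.4 - 2478.7) * 0.97 = 12971.52
V_total = 2478.7 + 12971.52 = 15450.22 mm^3


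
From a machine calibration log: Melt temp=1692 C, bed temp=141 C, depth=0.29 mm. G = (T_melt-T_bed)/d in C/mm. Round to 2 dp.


G = (1692-141)/0.29 = 5348.28 C/mm


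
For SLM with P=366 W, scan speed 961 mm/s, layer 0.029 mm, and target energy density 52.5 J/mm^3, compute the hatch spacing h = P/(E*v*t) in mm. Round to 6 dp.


h = 366 / (52.5*961*0.029) = 0.25015 mm


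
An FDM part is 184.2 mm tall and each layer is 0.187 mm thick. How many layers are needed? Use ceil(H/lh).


Layers = ceil(184.2/0.187) = 986


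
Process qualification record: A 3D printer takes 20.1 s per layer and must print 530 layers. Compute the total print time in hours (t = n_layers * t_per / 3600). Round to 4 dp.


t = 530 * 20.1 / 3600 = 2.9592 hrs


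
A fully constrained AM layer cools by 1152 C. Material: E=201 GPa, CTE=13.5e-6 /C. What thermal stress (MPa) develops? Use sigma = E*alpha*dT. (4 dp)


sigma = 201*1000 * 13.5e-6 * 1152 = 3125.952 MPa


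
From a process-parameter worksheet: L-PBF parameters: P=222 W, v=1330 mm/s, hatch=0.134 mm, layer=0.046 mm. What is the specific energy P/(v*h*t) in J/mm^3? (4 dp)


Build rate = 1330 * 0.134 * 0.046 = 8.19812 mm^3/s
SE = 222 / 8.19812 = 27.0794 J/mm^3


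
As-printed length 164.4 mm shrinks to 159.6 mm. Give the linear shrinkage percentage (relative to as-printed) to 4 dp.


Shrinkage = ((164.4-159.6)/164.4)*100 = 2.9197 %


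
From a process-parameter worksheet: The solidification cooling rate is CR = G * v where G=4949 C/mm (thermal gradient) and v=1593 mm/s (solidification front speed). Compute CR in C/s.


CR = 4949 * 1593 = 7883757 C/s


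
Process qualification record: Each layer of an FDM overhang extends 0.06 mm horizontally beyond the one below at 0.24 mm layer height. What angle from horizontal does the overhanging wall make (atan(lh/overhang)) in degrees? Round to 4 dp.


angle = atan(0.24/0.06) = 75.9638 degrees


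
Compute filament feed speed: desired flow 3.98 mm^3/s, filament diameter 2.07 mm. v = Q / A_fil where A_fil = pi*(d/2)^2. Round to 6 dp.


A = pi*(2.07/2)^2 = 3.365353
v = 3.98 / 3.365353 = 1.18264 mm/s


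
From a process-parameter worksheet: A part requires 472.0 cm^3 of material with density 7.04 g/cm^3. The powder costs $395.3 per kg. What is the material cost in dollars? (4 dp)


Mass = 472.0*7.04/1000 = 3.32288 kg
Cost = 3.32288 * 395.3 = 1313.5345 $


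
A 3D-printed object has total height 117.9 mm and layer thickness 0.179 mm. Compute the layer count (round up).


Layers = ceil(117.9/0.179) = 659


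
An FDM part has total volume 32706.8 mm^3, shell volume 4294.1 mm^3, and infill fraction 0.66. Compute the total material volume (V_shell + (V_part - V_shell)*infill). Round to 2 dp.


V_infill = (32706.8 - 4294.1) * 0.66 = 18752.38
V_total = 4294.1 + 18752.38 = 23046.48 mm^3


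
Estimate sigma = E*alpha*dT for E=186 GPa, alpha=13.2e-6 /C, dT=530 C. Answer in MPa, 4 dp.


sigma = 186*1000 * 13.2e-6 * 530 = 1301.256 MPa


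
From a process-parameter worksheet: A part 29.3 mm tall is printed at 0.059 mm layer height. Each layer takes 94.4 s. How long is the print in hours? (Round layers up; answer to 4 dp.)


Layers = ceil(29.3/0.059) = 497
t = 497 * 94.4 / 3600 = 13.0324 hrs


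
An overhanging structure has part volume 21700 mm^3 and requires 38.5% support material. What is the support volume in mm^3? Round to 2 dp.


V_support = 21700 * 0.385 = 8354.5 mm^3


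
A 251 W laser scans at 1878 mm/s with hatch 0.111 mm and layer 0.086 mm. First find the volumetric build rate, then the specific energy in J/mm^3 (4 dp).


Build rate = 1878 * 0.111 * 0.086 = 17.927388 mm^3/s
SE = 251 / 17.927388 = 14.0009 J/mm^3


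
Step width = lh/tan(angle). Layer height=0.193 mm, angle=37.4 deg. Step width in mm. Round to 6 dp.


step = 0.193 / tan(37.4) = 0.252434 mm


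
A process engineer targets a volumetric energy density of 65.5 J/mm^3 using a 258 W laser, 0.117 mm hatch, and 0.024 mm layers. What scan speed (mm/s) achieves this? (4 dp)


v = 258 / (65.5*0.117*0.024) = 1402.7533 mm/s


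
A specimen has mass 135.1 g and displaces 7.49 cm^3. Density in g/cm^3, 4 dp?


rho = 135.1 / 7.49 = 18.0374 g/cm^3


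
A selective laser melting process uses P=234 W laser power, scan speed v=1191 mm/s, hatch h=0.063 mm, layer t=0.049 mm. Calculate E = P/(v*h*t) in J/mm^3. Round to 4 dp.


E = 234 / (1191*0.063*0.049) = 63.6455 J/mm^3


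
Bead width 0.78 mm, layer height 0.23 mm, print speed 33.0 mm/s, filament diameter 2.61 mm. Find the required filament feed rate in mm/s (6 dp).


Q = 0.78 * 0.23 * 33.0 = 5.9202 mm^3/s
A_fil = pi*(2.61/2)^2 = 5.35021083 mm^2
v_feed = 5.9202 / 5.35021083 = 1.106536 mm/s


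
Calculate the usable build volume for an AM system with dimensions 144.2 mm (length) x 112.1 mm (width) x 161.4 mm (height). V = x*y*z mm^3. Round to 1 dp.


V = 144.2 * 112.1 * 161.4 = 2609001.9 mm^3


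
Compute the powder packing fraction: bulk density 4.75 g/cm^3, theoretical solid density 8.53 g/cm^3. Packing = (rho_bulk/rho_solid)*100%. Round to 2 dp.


Packing = (4.75/8.53)*100 = 55.69 %


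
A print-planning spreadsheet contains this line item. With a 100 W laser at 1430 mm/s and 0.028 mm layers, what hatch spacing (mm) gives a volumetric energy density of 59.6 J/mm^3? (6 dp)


h = 100 / (59.6*1430*0.028) = 0.041904 mm


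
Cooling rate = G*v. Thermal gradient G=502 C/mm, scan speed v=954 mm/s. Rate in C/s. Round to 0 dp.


CR = 502 * 954 = 478908 C/s


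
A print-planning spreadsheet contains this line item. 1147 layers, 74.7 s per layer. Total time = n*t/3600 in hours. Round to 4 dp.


t = 1147 * 74.7 / 3600 = 23.8003 hrs


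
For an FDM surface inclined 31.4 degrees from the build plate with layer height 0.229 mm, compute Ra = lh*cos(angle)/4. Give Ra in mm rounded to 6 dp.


Ra = 0.229 * cos(31.4) / 4 = 0.048866 mm


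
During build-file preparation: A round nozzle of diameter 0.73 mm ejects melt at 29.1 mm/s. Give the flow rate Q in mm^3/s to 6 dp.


A = pi*(0.73/2)^2 = 0.41853868 mm^2
Q = 0.41853868 * 29.1 = 12.179476 mm^3/s


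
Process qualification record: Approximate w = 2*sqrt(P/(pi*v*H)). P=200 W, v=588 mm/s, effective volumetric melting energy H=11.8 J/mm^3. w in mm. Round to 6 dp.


w = 2*sqrt(200/(pi*588*11.8)) = 0.191576 mm


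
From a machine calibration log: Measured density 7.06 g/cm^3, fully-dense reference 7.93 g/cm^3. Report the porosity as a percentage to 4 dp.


Porosity = (1-7.06/7.93)*100 = 10.971 %


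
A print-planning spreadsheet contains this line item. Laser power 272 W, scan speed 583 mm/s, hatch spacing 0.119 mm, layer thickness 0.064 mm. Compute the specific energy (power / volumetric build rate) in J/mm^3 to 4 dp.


Build rate = 583 * 0.119 * 0.064 = 4.440128 mm^3/s
SE = 272 / 4.440128 = 61.2595 J/mm^3


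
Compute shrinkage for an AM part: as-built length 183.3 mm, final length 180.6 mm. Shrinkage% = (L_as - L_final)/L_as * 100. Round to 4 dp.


Shrinkage = ((183.3-180.6)/183.3)*100 = 1.473 %


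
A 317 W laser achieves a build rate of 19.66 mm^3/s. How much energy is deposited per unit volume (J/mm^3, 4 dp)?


SE = 317 / 19.66 = 16.1241 J/mm^3


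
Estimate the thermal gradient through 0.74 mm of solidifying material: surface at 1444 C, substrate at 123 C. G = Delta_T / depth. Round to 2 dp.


G = (1444-123)/0.74 = 1785.14 C/mm


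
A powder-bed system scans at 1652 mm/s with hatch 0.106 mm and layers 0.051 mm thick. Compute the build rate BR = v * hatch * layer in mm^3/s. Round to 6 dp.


Rate = 1652 * 0.106 * 0.051 = 8.930712 mm^3/s


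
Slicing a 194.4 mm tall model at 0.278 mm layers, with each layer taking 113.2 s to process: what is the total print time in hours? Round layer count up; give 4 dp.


Layers = ceil(194.4/0.278) = 700
t = 700 * 113.2 / 3600 = 22.0111 hrs


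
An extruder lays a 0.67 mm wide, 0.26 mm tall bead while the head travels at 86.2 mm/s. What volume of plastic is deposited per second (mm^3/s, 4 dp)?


Rate = 0.67 * 0.26 * 86.2 = 15.016 mm^3/s


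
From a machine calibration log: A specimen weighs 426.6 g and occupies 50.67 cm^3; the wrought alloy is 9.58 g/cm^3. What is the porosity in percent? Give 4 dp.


rho_part = 426.6 / 50.67 = 8.41918295 g/cm^3
Porosity = (1 - 8.41918295/9.58)*100 = 12.1171 %


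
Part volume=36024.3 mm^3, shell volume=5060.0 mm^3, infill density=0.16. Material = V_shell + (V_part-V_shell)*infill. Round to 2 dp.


V_infill = (36024.3 - 5060.0) * 0.16 = 4954.29
V_total = 5060.0 + 4954.29 = 10014.29 mm^3


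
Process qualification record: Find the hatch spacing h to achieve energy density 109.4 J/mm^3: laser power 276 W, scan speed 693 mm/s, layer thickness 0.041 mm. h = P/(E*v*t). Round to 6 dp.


h = 276 / (109.4*693*0.041) = 0.088792 mm


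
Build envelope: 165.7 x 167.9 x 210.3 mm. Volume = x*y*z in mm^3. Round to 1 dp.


V = 165.7 * 167.9 * 210.3 = 5850762.6 mm^3


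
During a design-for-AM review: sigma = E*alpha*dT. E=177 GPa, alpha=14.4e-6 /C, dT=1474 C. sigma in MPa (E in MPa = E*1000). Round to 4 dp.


sigma = 177*1000 * 14.4e-6 * 1474 = 3756.9312 MPa


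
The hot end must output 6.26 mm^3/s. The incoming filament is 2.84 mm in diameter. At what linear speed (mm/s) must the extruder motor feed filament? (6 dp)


A = pi*(2.84/2)^2 = 6.334707
v = 6.26 / 6.334707 = 0.988207 mm/s


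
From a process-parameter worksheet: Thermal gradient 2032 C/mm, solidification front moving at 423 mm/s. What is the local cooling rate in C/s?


CR = 2032 * 423 = 859536 C/s


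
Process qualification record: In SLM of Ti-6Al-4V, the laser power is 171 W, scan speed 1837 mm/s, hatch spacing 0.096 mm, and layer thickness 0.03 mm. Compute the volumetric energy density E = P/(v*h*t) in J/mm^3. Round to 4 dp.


E = 171 / (1837*0.096*0.03) = 32.3217 J/mm^3


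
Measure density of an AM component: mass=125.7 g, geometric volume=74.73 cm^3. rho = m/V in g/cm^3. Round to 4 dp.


rho = 125.7 / 74.73 = 1.6821 g/cm^3


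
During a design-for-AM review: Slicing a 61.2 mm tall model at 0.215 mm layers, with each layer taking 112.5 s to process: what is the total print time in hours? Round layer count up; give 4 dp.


Layers = ceil(61.2/0.215) = 285
t = 285 * 112.5 / 3600 = 8.9063 hrs


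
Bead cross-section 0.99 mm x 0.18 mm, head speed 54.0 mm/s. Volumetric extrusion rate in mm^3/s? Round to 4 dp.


Rate = 0.99 * 0.18 * 54.0 = 9.6228 mm^3/s


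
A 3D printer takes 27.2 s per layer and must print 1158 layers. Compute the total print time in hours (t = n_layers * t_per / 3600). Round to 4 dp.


t = 1158 * 27.2 / 3600 = 8.7493 hrs


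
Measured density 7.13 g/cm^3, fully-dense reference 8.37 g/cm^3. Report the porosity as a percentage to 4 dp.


Porosity = (1-7.13/8.37)*100 = 14.8148 %


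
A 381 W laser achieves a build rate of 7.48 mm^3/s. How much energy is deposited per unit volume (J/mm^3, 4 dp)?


SE = 381 / 7.48 = 50.9358 J/mm^3


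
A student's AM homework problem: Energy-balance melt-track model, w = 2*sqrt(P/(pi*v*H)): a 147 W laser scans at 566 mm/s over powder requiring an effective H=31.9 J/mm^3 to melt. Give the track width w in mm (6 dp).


w = 2*sqrt(147/(pi*566*31.9)) = 0.101815 mm


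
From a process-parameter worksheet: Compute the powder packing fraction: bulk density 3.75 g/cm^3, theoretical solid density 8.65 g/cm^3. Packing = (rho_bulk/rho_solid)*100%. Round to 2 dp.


Packing = (3.75/8.65)*100 = 43.35 %


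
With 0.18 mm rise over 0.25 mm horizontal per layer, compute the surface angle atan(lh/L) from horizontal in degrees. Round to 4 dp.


angle = atan(0.18/0.25) = 35.7539 degrees


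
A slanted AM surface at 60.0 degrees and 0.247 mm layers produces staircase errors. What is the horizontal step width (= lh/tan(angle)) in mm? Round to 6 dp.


step = 0.247 / tan(60.0) = 0.142606 mm


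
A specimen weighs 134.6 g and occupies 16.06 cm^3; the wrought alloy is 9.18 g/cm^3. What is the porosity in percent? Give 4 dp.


rho_part = 134.6 / 16.06 = 8.38107098 g/cm^3
Porosity = (1 - 8.38107098/9.18)*100 = 8.7029 %


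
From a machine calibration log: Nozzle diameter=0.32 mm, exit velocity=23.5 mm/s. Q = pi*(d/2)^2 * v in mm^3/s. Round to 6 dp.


A = pi*(0.32/2)^2 = 0.08042477 mm^2
Q = 0.08042477 * 23.5 = 1.889982 mm^3/s


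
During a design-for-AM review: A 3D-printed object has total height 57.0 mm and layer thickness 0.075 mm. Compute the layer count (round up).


Layers = ceil(57.0/0.075) = 760


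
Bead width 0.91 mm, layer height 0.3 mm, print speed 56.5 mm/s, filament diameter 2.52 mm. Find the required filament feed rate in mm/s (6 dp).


Q = 0.91 * 0.3 * 56.5 = 15.4245 mm^3/s
A_fil = pi*(2.52/2)^2 = 4.9875925 mm^2
v_feed = 15.4245 / 4.9875925 = 3.092574 mm/s


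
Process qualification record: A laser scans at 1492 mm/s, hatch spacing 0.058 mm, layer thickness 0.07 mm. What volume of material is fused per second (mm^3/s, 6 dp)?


Rate = 1492 * 0.058 * 0.07 = 6.05752 mm^3/s


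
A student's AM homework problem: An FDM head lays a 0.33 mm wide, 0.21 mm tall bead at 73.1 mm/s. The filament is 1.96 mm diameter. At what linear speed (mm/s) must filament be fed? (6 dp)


Q = 0.33 * 0.21 * 73.1 = 5.06583 mm^3/s
A_fil = pi*(1.96/2)^2 = 3.01718558 mm^2
v_feed = 5.06583 / 3.01718558 = 1.678992 mm/s


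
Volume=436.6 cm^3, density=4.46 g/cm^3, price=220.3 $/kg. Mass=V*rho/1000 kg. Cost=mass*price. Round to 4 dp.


Mass = 436.6*4.46/1000 = 1.947236 kg
Cost = 1.947236 * 220.3 = 428.9761 $


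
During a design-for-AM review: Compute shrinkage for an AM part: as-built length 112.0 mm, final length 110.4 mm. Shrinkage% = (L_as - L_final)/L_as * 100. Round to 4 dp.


Shrinkage = ((112.0-110.4)/112.0)*100 = 1.4286 %


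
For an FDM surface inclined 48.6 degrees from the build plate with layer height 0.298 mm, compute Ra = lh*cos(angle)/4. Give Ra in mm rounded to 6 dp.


Ra = 0.298 * cos(48.6) / 4 = 0.049268 mm


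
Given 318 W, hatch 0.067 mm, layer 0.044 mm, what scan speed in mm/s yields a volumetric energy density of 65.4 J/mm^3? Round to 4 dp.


v = 318 / (65.4*0.067*0.044) = 1649.3844 mm/s


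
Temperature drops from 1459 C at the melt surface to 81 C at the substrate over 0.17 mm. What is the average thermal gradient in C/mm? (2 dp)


G = (1459-81)/0.17 = 8105.88 C/mm


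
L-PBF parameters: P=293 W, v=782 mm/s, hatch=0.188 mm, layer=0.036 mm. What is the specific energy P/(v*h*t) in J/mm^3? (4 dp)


Build rate = 782 * 0.188 * 0.036 = 5.292576 mm^3/s
SE = 293 / 5.292576 = 55.3606 J/mm^3


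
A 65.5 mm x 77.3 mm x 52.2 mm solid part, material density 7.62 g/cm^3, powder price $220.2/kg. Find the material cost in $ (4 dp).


V = 65.5 * 77.3 * 52.2 = 264296.43 mm^3 = 264.29643 cm^3
Mass = 264.29643 * 7.62 / 1000 = 2.0139388 kg
Cost = 2.0139388 * 220.2 = 443.4693 $


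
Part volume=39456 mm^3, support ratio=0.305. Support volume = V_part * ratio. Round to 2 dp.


V_support = 39456 * 0.305 = 12034.08 mm^3


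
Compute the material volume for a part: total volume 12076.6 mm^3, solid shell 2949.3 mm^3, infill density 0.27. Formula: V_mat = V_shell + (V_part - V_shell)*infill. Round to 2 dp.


V_infill = (12076.6 - 2949.3) * 0.27 = 2464.37
V_total = 2949.3 + 2464.37 = 5413.67 mm^3


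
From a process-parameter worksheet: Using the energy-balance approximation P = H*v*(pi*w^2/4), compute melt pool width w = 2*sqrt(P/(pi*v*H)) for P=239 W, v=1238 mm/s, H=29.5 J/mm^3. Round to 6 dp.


w = 2*sqrt(239/(pi*1238*29.5)) = 0.091281 mm


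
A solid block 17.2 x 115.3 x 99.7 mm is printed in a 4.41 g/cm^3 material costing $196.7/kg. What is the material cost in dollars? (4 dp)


V = 17.2 * 115.3 * 99.7 = 197721.052 mm^3 = 197.721052 cm^3
Mass = 197.721052 * 4.41 / 1000 = 0.87194984 kg
Cost = 0.87194984 * 196.7 = 171.5125 $


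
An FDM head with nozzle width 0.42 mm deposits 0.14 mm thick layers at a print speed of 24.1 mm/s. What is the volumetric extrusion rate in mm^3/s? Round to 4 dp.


Rate = 0.42 * 0.14 * 24.1 = 1.4171 mm^3/s


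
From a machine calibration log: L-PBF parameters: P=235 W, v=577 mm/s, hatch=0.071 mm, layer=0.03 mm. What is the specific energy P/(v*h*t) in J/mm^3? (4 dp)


Build rate = 577 * 0.071 * 0.03 = 1.22901 mm^3/s
SE = 235 / 1.22901 = 191.2108 J/mm^3


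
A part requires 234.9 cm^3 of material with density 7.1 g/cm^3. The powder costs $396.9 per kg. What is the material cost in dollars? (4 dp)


Mass = 234.9*7.1/1000 = 1.66779 kg
Cost = 1.66779 * 396.9 = 661.9459 $


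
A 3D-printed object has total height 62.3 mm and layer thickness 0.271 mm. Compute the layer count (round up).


Layers = ceil(62.3/0.271) = 230


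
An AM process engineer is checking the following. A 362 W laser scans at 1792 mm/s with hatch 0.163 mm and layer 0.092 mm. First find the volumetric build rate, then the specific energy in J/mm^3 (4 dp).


Build rate = 1792 * 0.163 * 0.092 = 26.872832 mm^3/s
SE = 362 / 26.872832 = 13.4709 J/mm^3


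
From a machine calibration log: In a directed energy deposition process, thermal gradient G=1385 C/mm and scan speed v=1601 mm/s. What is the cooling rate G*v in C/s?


CR = 1385 * 1601 = 2217385 C/s


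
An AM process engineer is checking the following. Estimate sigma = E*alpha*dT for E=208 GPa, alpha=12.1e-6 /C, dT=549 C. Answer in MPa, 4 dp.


sigma = 208*1000 * 12.1e-6 * 549 = 1381.7232 MPa


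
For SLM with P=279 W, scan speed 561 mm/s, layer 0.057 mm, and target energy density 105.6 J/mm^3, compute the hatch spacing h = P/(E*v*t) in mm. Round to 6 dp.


h = 279 / (105.6*561*0.057) = 0.082623 mm


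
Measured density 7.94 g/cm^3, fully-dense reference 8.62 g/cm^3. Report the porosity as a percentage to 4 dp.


Porosity = (1-7.94/8.62)*100 = 7.8886 %


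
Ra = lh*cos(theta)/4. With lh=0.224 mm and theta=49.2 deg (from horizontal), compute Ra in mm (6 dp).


Ra = 0.224 * cos(49.2) / 4 = 0.036592 mm


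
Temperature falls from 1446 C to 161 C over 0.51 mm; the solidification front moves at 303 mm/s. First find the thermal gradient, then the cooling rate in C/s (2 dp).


G = (1446-161)/0.51 = 2519.60784314 C/mm
CR = 2519.60784314 * 303 = 763441.18 C/s


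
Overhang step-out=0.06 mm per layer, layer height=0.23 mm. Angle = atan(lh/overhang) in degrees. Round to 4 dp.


angle = atan(0.23/0.06) = 75.3791 degrees


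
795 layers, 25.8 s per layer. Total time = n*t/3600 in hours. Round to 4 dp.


t = 795 * 25.8 / 3600 = 5.6975 hrs


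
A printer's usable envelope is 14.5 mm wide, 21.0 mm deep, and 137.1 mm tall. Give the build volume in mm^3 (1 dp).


V = 14.5 * 21.0 * 137.1 = 41747.0 mm^3


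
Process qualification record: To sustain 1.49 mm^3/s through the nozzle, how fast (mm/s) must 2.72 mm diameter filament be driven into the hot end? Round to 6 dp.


A = pi*(2.72/2)^2 = 5.81069
v = 1.49 / 5.81069 = 0.256424 mm/s


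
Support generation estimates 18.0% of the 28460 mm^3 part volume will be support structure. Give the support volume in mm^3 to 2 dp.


V_support = 28460 * 0.18 = 5122.8 mm^3


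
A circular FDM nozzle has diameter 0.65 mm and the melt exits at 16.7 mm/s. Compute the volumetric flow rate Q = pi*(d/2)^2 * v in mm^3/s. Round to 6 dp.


A = pi*(0.65/2)^2 = 0.33183072 mm^2
Q = 0.33183072 * 16.7 = 5.541573 mm^3/s


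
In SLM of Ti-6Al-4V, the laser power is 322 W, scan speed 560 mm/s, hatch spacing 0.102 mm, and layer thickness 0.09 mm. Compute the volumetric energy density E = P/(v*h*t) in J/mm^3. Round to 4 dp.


E = 322 / (560*0.102*0.09) = 62.6362 J/mm^3


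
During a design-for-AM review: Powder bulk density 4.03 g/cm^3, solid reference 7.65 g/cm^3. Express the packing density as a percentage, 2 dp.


Packing = (4.03/7.65)*100 = 52.68 %


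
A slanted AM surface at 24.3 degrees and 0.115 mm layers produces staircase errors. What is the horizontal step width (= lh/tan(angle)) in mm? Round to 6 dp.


step = 0.115 / tan(24.3) = 0.254697 mm


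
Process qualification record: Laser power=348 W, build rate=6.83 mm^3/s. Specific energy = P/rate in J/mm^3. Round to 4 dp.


SE = 348 / 6.83 = 50.9517 J/mm^3


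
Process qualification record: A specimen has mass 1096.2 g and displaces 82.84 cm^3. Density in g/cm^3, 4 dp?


rho = 1096.2 / 82.84 = 13.2327 g/cm^3


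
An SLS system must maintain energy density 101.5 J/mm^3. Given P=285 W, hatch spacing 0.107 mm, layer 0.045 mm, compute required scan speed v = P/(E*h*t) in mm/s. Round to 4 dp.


v = 285 / (101.5*0.107*0.045) = 583.153 mm/s


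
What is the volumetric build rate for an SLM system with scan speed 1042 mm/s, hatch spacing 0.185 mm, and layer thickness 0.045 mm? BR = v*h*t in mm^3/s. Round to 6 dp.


Rate = 1042 * 0.185 * 0.045 = 8.67465 mm^3/s


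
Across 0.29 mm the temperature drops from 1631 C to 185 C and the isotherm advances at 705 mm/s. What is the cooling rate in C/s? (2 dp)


G = (1631-185)/0.29 = 4986.20689655 C/mm
CR = 4986.20689655 * 705 = 3515275.86 C/s


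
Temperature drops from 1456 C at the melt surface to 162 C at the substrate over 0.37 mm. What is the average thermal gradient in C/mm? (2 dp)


G = (1456-162)/0.37 = 3497.3 C/mm


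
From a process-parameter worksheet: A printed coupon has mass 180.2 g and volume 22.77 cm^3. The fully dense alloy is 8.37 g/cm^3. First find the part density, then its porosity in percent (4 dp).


rho_part = 180.2 / 22.77 = 7.91392183 g/cm^3
Porosity = (1 - 7.91392183/8.37)*100 = 5.449 %


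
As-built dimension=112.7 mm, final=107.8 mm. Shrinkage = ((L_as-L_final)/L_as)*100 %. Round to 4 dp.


Shrinkage = ((112.7-107.8)/112.7)*100 = 4.3478 %


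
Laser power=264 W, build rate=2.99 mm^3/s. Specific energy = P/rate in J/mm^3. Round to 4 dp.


SE = 264 / 2.99 = 88.2943 J/mm^3


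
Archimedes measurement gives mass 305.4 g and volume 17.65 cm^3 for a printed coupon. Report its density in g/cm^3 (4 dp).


rho = 305.4 / 17.65 = 17.3031 g/cm^3


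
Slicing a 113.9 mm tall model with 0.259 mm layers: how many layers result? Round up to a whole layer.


Layers = ceil(113.9/0.259) = 440


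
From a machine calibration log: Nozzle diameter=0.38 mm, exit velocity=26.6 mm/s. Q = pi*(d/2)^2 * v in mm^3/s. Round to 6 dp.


A = pi*(0.38/2)^2 = 0.11341149 mm^2
Q = 0.11341149 * 26.6 = 3.016746 mm^3/s


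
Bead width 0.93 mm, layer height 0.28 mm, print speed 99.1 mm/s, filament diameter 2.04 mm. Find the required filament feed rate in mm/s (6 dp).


Q = 0.93 * 0.28 * 99.1 = 25.80564 mm^3/s
A_fil = pi*(2.04/2)^2 = 3.268513 mm^2
v_feed = 25.80564 / 3.268513 = 7.895223 mm/s


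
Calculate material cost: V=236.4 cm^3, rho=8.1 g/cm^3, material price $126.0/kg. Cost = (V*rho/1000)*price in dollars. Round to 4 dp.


Mass = 236.4*8.1/1000 = 1.91484 kg
Cost = 1.91484 * 126.0 = 241.2698 $


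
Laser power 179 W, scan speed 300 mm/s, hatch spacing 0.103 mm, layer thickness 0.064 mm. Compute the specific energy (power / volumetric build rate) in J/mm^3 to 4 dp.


Build rate = 300 * 0.103 * 0.064 = 1.9776 mm^3/s
SE = 179 / 1.9776 = 90.5138 J/mm^3


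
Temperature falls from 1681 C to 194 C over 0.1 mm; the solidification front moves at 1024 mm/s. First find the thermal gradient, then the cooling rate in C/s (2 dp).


G = (1681-194)/0.1 = 14870.0 C/mm
CR = 14870.0 * 1024 = 15226880.0 C/s


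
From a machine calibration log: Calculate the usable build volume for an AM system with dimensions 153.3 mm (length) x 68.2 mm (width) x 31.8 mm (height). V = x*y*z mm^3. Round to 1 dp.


V = 153.3 * 68.2 * 31.8 = 332470.9 mm^3


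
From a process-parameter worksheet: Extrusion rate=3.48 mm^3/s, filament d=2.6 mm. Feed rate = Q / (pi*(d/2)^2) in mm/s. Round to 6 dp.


A = pi*(2.6/2)^2 = 5.309292
v = 3.48 / 5.309292 = 0.655455 mm/s


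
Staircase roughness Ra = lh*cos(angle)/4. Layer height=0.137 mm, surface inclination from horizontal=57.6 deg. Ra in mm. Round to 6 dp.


Ra = 0.137 * cos(57.6) / 4 = 0.018352 mm


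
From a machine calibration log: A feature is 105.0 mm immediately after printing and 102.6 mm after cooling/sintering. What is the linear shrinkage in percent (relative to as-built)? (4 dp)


Shrinkage = ((105.0-102.6)/105.0)*100 = 2.2857 %


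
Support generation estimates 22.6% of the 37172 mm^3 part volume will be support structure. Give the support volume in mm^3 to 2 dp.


V_support = 37172 * 0.226 = 8400.87 mm^3


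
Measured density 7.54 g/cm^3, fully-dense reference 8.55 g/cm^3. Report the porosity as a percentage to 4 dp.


Porosity = (1-7.54/8.55)*100 = 11.8129 %


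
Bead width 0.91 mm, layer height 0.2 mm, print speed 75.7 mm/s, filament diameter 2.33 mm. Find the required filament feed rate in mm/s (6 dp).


Q = 0.91 * 0.2 * 75.7 = 13.7774 mm^3/s
A_fil = pi*(2.33/2)^2 = 4.26384809 mm^2
v_feed = 13.7774 / 4.26384809 = 3.231213 mm/s


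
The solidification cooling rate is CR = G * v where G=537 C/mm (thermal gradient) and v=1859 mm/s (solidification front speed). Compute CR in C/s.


CR = 537 * 1859 = 998283 C/s


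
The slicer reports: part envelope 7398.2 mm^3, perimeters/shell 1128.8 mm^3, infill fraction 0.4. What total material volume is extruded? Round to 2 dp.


V_infill = (7398.2 - 1128.8) * 0.4 = 2507.76
V_total = 1128.8 + 2507.76 = 3636.56 mm^3


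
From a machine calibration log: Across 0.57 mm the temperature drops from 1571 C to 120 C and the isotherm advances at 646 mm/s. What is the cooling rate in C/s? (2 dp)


G = (1571-120)/0.57 = 2545.61403509 C/mm
CR = 2545.61403509 * 646 = 1644466.67 C/s


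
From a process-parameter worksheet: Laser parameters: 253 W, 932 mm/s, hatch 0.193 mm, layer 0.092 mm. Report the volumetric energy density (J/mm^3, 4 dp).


E = 253 / (932*0.193*0.092) = 15.2883 J/mm^3


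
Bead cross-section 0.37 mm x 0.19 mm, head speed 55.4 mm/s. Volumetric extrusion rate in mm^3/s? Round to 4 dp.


Rate = 0.37 * 0.19 * 55.4 = 3.8946 mm^3/s


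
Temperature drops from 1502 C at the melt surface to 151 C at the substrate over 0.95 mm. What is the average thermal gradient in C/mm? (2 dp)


G = (1502-151)/0.95 = 1422.11 C/mm


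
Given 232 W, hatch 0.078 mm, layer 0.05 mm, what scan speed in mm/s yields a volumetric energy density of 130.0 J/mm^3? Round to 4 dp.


v = 232 / (130.0*0.078*0.05) = 457.5937 mm/s


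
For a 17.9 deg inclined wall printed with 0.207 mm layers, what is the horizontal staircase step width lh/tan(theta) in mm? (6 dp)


step = 0.207 / tan(17.9) = 0.640884 mm


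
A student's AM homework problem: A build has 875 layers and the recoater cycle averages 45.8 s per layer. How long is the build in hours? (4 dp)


t = 875 * 45.8 / 3600 = 11.1319 hrs


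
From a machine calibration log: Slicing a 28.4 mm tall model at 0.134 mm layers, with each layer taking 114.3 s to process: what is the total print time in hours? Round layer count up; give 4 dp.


Layers = ceil(28.4/0.134) = 212
t = 212 * 114.3 / 3600 = 6.731 hrs


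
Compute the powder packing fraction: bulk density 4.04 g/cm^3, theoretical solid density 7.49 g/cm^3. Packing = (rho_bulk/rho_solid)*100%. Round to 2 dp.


Packing = (4.04/7.49)*100 = 53.94 %


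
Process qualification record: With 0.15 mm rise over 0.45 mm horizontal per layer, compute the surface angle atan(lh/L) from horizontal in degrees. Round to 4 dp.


angle = atan(0.15/0.45) = 18.4349 degrees
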